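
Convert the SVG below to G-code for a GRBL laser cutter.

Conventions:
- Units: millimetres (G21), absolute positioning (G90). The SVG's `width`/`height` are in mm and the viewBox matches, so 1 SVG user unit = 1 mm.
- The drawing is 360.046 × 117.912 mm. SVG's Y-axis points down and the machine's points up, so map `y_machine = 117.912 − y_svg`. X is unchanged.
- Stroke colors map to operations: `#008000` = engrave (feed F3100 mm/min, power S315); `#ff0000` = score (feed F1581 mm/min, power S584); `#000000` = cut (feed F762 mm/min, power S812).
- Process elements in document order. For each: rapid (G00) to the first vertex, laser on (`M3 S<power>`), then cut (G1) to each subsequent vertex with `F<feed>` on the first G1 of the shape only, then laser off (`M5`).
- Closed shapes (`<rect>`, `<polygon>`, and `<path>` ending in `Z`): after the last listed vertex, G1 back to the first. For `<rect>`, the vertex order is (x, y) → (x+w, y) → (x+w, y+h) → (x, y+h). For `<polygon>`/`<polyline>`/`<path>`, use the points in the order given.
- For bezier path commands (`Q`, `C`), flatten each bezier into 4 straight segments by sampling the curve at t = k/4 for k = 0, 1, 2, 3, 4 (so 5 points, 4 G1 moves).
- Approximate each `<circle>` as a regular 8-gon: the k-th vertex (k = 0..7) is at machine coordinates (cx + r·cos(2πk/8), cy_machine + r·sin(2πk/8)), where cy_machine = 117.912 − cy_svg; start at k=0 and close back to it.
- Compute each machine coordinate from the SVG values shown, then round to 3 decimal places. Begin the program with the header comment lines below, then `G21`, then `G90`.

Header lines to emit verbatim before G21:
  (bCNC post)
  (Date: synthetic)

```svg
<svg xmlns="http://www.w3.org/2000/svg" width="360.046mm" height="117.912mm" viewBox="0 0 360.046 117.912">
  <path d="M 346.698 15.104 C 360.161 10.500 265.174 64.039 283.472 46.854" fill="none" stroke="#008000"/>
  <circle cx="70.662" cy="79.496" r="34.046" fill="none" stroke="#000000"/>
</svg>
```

Since the viewBox matches the mm dimensions, user units are millimetres directly. The only transform is the Y-flip y_m = 117.912 − y_svg.

Shape 1 is a cubic bezier drawn with `<path>`. Its stroke #008000 means engrave at S315, F3100. After flipping Y the toolpath is (346.698,102.808) → (339.925,97.373) → (313.272,82.215) → (287.525,69.416) → (283.472,71.058).

Shape 2 is a circle drawn with `<circle>`. Its stroke #000000 means cut at S812, F762. After flipping Y the toolpath is (104.708,38.416) → (94.736,62.490) → (70.662,72.462) → (46.588,62.490) → (36.616,38.416) → (46.588,14.342) → (70.662,4.370) → (94.736,14.342) → (104.708,38.416), returning to the start.

(bCNC post)
(Date: synthetic)
G21
G90
G00 X346.698 Y102.808
M3 S315
G1 X339.925 Y97.373 F3100
G1 X313.272 Y82.215
G1 X287.525 Y69.416
G1 X283.472 Y71.058
M5
G00 X104.708 Y38.416
M3 S812
G1 X94.736 Y62.490 F762
G1 X70.662 Y72.462
G1 X46.588 Y62.490
G1 X36.616 Y38.416
G1 X46.588 Y14.342
G1 X70.662 Y4.370
G1 X94.736 Y14.342
G1 X104.708 Y38.416
M5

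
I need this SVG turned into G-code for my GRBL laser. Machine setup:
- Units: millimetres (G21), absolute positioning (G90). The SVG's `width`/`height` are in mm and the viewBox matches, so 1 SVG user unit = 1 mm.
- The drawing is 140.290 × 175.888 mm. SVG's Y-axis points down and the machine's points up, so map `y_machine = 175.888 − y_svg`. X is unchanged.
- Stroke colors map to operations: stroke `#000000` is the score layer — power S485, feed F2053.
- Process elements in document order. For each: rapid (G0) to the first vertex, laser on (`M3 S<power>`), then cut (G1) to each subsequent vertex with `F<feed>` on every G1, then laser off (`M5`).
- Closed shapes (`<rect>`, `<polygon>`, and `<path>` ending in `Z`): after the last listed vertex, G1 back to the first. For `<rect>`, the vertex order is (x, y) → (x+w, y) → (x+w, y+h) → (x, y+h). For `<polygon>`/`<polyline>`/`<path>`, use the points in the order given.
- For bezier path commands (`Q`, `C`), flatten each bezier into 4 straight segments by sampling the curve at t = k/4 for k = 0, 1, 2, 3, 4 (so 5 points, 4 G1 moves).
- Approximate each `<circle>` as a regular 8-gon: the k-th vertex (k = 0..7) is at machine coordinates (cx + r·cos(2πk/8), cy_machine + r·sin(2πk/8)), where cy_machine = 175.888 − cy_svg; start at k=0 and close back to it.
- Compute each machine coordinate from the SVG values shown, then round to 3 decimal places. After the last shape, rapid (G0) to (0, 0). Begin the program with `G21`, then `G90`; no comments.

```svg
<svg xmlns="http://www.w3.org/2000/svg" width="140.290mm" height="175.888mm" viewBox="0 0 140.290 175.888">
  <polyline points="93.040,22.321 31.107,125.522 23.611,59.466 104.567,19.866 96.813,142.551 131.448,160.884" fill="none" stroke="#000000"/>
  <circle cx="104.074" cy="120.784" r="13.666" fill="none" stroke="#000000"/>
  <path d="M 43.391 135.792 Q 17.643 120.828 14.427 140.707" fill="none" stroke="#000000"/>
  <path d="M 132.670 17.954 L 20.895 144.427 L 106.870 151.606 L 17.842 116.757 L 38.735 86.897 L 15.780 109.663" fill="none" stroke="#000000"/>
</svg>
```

Since the viewBox matches the mm dimensions, user units are millimetres directly. The only transform is the Y-flip y_m = 175.888 − y_svg.

Shape 1 is a open polyline drawn with `<polyline>`. Its stroke #000000 means score at S485, F2053. After flipping Y the toolpath is (93.040,153.567) → (31.107,50.366) → (23.611,116.422) → (104.567,156.022) → (96.813,33.337) → (131.448,15.004).

Shape 2 is a circle drawn with `<circle>`. Its stroke #000000 means score at S485, F2053. After flipping Y the toolpath is (117.740,55.104) → (113.737,64.767) → (104.074,68.770) → (94.411,64.767) → (90.408,55.104) → (94.411,45.441) → (104.074,41.438) → (113.737,45.441) → (117.740,55.104), returning to the start.

Shape 3 is a quadratic bezier drawn with `<path>`. Its stroke #000000 means score at S485, F2053. After flipping Y the toolpath is (43.391,40.096) → (31.925,45.400) → (23.276,46.349) → (17.443,42.943) → (14.427,35.181).

Shape 4 is a open polyline drawn with `<path>`. Its stroke #000000 means score at S485, F2053. After flipping Y the toolpath is (132.670,157.934) → (20.895,31.461) → (106.870,24.282) → (17.842,59.131) → (38.735,88.991) → (15.780,66.225).

G21
G90
G0 X93.040 Y153.567
M3 S485
G1 X31.107 Y50.366 F2053
G1 X23.611 Y116.422 F2053
G1 X104.567 Y156.022 F2053
G1 X96.813 Y33.337 F2053
G1 X131.448 Y15.004 F2053
M5
G0 X117.740 Y55.104
M3 S485
G1 X113.737 Y64.767 F2053
G1 X104.074 Y68.770 F2053
G1 X94.411 Y64.767 F2053
G1 X90.408 Y55.104 F2053
G1 X94.411 Y45.441 F2053
G1 X104.074 Y41.438 F2053
G1 X113.737 Y45.441 F2053
G1 X117.740 Y55.104 F2053
M5
G0 X43.391 Y40.096
M3 S485
G1 X31.925 Y45.400 F2053
G1 X23.276 Y46.349 F2053
G1 X17.443 Y42.943 F2053
G1 X14.427 Y35.181 F2053
M5
G0 X132.670 Y157.934
M3 S485
G1 X20.895 Y31.461 F2053
G1 X106.870 Y24.282 F2053
G1 X17.842 Y59.131 F2053
G1 X38.735 Y88.991 F2053
G1 X15.780 Y66.225 F2053
M5
G0 X0.000 Y0.000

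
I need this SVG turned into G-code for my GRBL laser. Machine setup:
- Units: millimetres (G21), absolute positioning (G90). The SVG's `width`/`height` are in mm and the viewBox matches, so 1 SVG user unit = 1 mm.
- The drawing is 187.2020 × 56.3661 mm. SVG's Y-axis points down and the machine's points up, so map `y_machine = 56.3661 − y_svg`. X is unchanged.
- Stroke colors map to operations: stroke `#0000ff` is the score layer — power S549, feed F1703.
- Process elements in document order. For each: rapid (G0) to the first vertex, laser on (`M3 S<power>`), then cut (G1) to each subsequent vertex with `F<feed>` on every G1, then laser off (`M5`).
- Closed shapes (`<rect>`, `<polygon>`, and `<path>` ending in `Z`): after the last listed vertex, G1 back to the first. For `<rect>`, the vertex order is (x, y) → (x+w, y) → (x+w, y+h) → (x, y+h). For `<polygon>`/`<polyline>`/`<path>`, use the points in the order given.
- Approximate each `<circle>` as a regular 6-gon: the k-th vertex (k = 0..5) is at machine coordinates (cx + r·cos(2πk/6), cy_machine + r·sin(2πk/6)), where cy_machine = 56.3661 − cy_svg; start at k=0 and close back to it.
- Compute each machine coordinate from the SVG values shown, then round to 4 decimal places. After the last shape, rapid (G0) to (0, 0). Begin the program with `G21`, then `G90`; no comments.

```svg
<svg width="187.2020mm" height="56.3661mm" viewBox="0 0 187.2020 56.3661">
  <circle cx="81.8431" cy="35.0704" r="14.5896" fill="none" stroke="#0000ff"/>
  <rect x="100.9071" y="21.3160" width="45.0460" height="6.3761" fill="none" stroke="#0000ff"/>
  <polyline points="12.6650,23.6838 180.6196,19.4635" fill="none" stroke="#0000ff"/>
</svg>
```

Since the viewBox matches the mm dimensions, user units are millimetres directly. The only transform is the Y-flip y_m = 56.3661 − y_svg.

Shape 1 is a circle drawn with `<circle>`. Its stroke #0000ff means score at S549, F1703. After flipping Y the toolpath is (96.4327,21.2957) → (89.1379,33.9307) → (74.5483,33.9307) → (67.2535,21.2957) → (74.5483,8.6607) → (89.1379,8.6607) → (96.4327,21.2957), returning to the start.

Shape 2 is a rectangle drawn with `<rect>`. Its stroke #0000ff means score at S549, F1703. After flipping Y the toolpath is (100.9071,35.0501) → (145.9531,35.0501) → (145.9531,28.6740) → (100.9071,28.6740) → (100.9071,35.0501), returning to the start.

Shape 3 is a line segment drawn with `<polyline>`. Its stroke #0000ff means score at S549, F1703. After flipping Y the toolpath is (12.6650,32.6823) → (180.6196,36.9026).

G21
G90
G0 X96.4327 Y21.2957
M3 S549
G1 X89.1379 Y33.9307 F1703
G1 X74.5483 Y33.9307 F1703
G1 X67.2535 Y21.2957 F1703
G1 X74.5483 Y8.6607 F1703
G1 X89.1379 Y8.6607 F1703
G1 X96.4327 Y21.2957 F1703
M5
G0 X100.9071 Y35.0501
M3 S549
G1 X145.9531 Y35.0501 F1703
G1 X145.9531 Y28.6740 F1703
G1 X100.9071 Y28.6740 F1703
G1 X100.9071 Y35.0501 F1703
M5
G0 X12.6650 Y32.6823
M3 S549
G1 X180.6196 Y36.9026 F1703
M5
G0 X0.0000 Y0.0000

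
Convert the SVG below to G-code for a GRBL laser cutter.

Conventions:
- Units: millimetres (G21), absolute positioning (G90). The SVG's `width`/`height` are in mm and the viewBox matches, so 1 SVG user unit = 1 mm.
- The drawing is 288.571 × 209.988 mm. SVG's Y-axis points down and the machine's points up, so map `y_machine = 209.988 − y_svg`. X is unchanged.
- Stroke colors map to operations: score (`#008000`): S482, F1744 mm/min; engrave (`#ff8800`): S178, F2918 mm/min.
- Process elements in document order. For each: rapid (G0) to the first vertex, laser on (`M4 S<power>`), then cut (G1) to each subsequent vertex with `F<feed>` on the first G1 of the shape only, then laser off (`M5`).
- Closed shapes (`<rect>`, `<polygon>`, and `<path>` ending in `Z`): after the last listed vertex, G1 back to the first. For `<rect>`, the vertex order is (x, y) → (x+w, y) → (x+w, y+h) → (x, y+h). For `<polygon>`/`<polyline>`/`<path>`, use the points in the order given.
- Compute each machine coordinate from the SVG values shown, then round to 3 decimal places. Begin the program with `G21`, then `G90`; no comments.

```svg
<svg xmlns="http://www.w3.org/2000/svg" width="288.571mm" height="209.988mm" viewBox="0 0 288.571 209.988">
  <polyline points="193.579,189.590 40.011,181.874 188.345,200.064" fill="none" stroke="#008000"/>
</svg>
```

G21
G90
G0 X193.579 Y20.398
M4 S482
G1 X40.011 Y28.114 F1744
G1 X188.345 Y9.924
M5

Since the viewBox matches the mm dimensions, user units are millimetres directly. The only transform is the Y-flip y_m = 209.988 − y_svg.

Shape 1 is a open polyline drawn with `<polyline>`. Its stroke #008000 means score at S482, F1744. After flipping Y the toolpath is (193.579,20.398) → (40.011,28.114) → (188.345,9.924).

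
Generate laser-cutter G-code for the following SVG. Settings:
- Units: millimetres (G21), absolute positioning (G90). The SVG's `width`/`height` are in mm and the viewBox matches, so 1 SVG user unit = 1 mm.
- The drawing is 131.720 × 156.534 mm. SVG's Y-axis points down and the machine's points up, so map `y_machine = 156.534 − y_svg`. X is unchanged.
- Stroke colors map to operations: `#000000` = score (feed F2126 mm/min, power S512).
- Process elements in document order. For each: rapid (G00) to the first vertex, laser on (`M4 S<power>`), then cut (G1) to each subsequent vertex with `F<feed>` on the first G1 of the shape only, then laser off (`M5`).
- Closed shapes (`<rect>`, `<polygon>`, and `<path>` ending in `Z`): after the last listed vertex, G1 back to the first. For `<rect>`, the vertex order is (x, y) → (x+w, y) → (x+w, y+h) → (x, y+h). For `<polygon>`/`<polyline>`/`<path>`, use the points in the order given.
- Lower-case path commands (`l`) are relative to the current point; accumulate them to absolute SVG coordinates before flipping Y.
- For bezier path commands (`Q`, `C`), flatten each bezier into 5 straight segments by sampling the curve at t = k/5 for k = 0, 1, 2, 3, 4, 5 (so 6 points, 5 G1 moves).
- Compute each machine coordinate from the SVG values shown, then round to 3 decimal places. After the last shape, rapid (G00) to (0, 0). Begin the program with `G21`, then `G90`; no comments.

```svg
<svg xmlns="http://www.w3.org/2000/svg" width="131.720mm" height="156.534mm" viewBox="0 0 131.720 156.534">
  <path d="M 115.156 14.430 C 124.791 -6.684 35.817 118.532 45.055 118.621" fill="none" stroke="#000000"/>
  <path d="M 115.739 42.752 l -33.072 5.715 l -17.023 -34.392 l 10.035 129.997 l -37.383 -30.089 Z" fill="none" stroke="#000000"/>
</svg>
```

Since the viewBox matches the mm dimensions, user units are millimetres directly. The only transform is the Y-flip y_m = 156.534 − y_svg.

Shape 1 is a cubic bezier drawn with `<path>`. Its stroke #000000 means score at S512, F2126. After flipping Y the toolpath is (115.156,142.104) → (110.678,139.384) → (91.982,114.576) → (68.515,80.708) → (49.723,50.810) → (45.055,37.913).

Shape 2 is a closed polygon drawn with `<path>`. Its stroke #000000 means score at S512, F2126. After flipping Y the toolpath is (115.739,113.782) → (82.667,108.067) → (65.644,142.459) → (75.679,12.462) → (38.296,42.551) → (115.739,113.782), returning to the start.

G21
G90
G00 X115.156 Y142.104
M4 S512
G1 X110.678 Y139.384 F2126
G1 X91.982 Y114.576
G1 X68.515 Y80.708
G1 X49.723 Y50.810
G1 X45.055 Y37.913
M5
G00 X115.739 Y113.782
M4 S512
G1 X82.667 Y108.067 F2126
G1 X65.644 Y142.459
G1 X75.679 Y12.462
G1 X38.296 Y42.551
G1 X115.739 Y113.782
M5
G00 X0.000 Y0.000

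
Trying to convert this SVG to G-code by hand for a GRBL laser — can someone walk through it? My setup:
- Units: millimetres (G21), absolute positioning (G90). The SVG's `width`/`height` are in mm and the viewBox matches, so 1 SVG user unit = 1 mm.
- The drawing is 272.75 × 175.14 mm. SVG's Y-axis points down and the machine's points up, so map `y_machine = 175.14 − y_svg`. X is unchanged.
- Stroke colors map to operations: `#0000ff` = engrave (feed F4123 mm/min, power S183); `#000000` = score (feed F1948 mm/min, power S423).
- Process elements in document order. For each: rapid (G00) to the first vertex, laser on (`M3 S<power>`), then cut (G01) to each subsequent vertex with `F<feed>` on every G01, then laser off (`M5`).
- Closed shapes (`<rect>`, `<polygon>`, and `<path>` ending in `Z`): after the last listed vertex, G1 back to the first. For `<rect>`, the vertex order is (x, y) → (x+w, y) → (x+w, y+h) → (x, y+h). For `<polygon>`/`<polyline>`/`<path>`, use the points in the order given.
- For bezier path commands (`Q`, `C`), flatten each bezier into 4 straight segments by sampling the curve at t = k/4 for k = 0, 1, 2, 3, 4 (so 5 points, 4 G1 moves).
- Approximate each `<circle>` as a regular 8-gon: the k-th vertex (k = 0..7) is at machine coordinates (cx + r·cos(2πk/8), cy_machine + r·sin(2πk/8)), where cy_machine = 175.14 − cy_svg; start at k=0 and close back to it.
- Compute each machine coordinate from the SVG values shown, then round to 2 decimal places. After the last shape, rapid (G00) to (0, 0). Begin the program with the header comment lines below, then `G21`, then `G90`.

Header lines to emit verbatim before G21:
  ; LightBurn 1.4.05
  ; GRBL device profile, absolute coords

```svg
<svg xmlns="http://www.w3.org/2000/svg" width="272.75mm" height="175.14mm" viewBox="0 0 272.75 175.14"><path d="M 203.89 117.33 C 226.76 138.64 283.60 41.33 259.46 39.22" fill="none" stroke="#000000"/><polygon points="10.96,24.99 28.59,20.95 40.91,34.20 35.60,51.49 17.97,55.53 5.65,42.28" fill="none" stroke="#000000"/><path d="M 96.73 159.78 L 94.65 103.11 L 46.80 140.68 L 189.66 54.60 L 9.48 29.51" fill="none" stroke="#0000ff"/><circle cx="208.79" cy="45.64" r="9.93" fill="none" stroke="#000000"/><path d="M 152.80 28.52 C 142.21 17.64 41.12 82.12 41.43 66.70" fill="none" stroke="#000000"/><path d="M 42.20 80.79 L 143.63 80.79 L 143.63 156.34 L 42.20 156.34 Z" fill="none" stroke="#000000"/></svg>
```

; LightBurn 1.4.05
; GRBL device profile, absolute coords
G21
G90
G00 X203.89 Y57.81
M3 S423
G01 X225.62 Y60.73 F1948
G01 X249.30 Y88.08 F1948
G01 X264.18 Y119.83 F1948
G01 X259.46 Y135.92 F1948
M5
G00 X10.96 Y150.15
M3 S423
G01 X28.59 Y154.19 F1948
G01 X40.91 Y140.94 F1948
G01 X35.60 Y123.65 F1948
G01 X17.97 Y119.61 F1948
G01 X5.65 Y132.86 F1948
G01 X10.96 Y150.15 F1948
M5
G00 X96.73 Y15.36
M3 S183
G01 X94.65 Y72.03 F4123
G01 X46.80 Y34.46 F4123
G01 X189.66 Y120.54 F4123
G01 X9.48 Y145.63 F4123
M5
G00 X218.72 Y129.50
M3 S423
G01 X215.81 Y136.52 F1948
G01 X208.79 Y139.43 F1948
G01 X201.77 Y136.52 F1948
G01 X198.86 Y129.50 F1948
G01 X201.77 Y122.48 F1948
G01 X208.79 Y119.57 F1948
G01 X215.81 Y122.48 F1948
G01 X218.72 Y129.50 F1948
M5
G00 X152.80 Y146.62
M3 S423
G01 X130.89 Y143.08 F1948
G01 X93.03 Y125.83 F1948
G01 X57.21 Y109.43 F1948
G01 X41.43 Y108.44 F1948
M5
G00 X42.20 Y94.35
M3 S423
G01 X143.63 Y94.35 F1948
G01 X143.63 Y18.80 F1948
G01 X42.20 Y18.80 F1948
G01 X42.20 Y94.35 F1948
M5
G00 X0.00 Y0.00

1 u = 1 mm; y_m = 175.14 − y.

[1] `<path>` cubic bezier, #000000→score S423 F1948: (203.89,57.81) → (225.62,60.73) → (249.30,88.08) → (264.18,119.83) → (259.46,135.92)

[2] `<polygon>` regular polygon, #000000→score S423 F1948: (10.96,150.15) → (28.59,154.19) → (40.91,140.94) → (35.60,123.65) → (17.97,119.61) → (5.65,132.86) → (10.96,150.15) (closed)

[3] `<path>` open polyline, #0000ff→engrave S183 F4123: (96.73,15.36) → (94.65,72.03) → (46.80,34.46) → (189.66,120.54) → (9.48,145.63)

[4] `<circle>` circle, #000000→score S423 F1948: (218.72,129.50) → (215.81,136.52) → (208.79,139.43) → (201.77,136.52) → (198.86,129.50) → (201.77,122.48) → (208.79,119.57) → (215.81,122.48) → (218.72,129.50) (closed)

[5] `<path>` cubic bezier, #000000→score S423 F1948: (152.80,146.62) → (130.89,143.08) → (93.03,125.83) → (57.21,109.43) → (41.43,108.44)

[6] `<path>` rectangle, #000000→score S423 F1948: (42.20,94.35) → (143.63,94.35) → (143.63,18.80) → (42.20,18.80) → (42.20,94.35) (closed)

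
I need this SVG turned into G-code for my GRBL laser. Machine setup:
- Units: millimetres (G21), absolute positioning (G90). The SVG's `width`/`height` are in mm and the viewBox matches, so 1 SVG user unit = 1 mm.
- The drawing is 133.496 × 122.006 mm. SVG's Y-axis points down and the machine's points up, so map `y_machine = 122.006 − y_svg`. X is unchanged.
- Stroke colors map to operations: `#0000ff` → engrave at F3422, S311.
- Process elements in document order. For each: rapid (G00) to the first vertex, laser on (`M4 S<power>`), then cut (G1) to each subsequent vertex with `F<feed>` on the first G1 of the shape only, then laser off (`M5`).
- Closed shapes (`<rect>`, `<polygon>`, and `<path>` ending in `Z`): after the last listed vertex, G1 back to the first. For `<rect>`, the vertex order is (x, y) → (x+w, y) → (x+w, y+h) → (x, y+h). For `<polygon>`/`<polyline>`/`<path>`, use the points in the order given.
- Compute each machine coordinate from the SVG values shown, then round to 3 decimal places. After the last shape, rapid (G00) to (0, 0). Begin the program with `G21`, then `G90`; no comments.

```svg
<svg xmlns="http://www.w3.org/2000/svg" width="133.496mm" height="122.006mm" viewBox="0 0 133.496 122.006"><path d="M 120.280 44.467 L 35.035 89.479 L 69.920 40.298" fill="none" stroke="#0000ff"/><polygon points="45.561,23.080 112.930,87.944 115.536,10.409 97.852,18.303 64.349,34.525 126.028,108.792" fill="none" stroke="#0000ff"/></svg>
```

viewBox `0 0 133.496 122.006` with mm width/height → 1 unit = 1 mm. Flip: y_m = 122.006 − y_svg.

**Shape 1** — `<path>` open polyline, stroke `#0000ff` → engrave (S311, F3422). Machine vertices: (120.280,77.539) → (35.035,32.527) → (69.920,81.708). Open path.

**Shape 2** — `<polygon>` closed polygon, stroke `#0000ff` → engrave (S311, F3422). Machine vertices: (45.561,98.926) → (112.930,34.062) → (115.536,111.597) → (97.852,103.703) → (64.349,87.481) → (126.028,13.214) → (45.561,98.926). Closed: final G1 returns to the first vertex.

G21
G90
G00 X120.280 Y77.539
M4 S311
G1 X35.035 Y32.527 F3422
G1 X69.920 Y81.708
M5
G00 X45.561 Y98.926
M4 S311
G1 X112.930 Y34.062 F3422
G1 X115.536 Y111.597
G1 X97.852 Y103.703
G1 X64.349 Y87.481
G1 X126.028 Y13.214
G1 X45.561 Y98.926
M5
G00 X0.000 Y0.000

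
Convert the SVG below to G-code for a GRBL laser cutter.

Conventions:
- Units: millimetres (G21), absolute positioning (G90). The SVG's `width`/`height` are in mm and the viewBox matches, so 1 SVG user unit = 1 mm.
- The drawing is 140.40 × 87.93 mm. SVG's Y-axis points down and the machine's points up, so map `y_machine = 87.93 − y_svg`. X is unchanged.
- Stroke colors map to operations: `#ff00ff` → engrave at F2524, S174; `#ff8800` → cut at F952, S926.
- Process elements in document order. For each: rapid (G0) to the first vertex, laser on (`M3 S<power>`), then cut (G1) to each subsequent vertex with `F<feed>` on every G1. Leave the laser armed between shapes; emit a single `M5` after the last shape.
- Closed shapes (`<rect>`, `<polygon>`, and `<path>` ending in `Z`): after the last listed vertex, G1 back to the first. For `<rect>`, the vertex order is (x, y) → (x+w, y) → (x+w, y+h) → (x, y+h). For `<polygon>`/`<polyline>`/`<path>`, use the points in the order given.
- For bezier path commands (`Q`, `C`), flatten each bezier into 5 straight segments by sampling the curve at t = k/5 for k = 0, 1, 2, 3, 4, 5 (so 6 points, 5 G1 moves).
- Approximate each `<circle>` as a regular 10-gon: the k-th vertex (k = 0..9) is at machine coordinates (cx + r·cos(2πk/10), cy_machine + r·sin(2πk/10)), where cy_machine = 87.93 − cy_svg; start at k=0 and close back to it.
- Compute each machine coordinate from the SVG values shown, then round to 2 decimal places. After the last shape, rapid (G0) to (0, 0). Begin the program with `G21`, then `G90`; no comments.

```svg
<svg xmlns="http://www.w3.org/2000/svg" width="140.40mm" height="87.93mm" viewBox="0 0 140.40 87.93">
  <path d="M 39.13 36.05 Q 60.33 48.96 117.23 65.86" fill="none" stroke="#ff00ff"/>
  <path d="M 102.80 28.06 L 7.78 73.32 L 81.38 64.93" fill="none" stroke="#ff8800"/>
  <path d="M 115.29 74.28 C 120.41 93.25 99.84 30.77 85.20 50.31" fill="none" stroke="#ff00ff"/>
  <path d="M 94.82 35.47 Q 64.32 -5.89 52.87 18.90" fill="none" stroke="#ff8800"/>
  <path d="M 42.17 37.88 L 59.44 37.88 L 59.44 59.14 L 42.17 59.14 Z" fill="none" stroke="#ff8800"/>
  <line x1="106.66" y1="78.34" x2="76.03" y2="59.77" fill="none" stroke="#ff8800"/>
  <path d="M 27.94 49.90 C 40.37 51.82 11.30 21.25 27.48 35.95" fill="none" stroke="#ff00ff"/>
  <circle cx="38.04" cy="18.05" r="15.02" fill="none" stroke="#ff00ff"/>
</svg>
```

G21
G90
G0 X39.13 Y51.88
M3 S174
G1 X49.04 Y46.56 F2524
G1 X61.80 Y40.91 F2524
G1 X77.42 Y34.95 F2524
G1 X95.90 Y28.67 F2524
G1 X117.23 Y22.07 F2524
G0 X102.80 Y59.87
M3 S926
G1 X7.78 Y14.61 F952
G1 X81.38 Y23.00 F952
G0 X115.29 Y13.65
M3 S174
G1 X115.53 Y10.73 F2524
G1 X111.13 Y19.52 F2524
G1 X103.59 Y32.16 F2524
G1 X94.44 Y40.81 F2524
G1 X85.20 Y37.62 F2524
G0 X94.82 Y52.46
M3 S926
G1 X83.38 Y66.36 F952
G1 X73.47 Y74.96 F952
G1 X65.08 Y78.28 F952
G1 X58.21 Y76.30 F952
G1 X52.87 Y69.03 F952
G0 X42.17 Y50.05
M3 S926
G1 X59.44 Y50.05 F952
G1 X59.44 Y28.79 F952
G1 X42.17 Y28.79 F952
G1 X42.17 Y50.05 F952
G0 X106.66 Y9.59
M3 S926
G1 X76.03 Y28.16 F952
G0 X27.94 Y38.03
M3 S174
G1 X31.11 Y40.15 F2524
G1 X28.49 Y46.34 F2524
G1 X24.23 Y52.87 F2524
G1 X22.51 Y55.99 F2524
G1 X27.48 Y51.98 F2524
G0 X53.06 Y69.88
M3 S174
G1 X50.19 Y78.71 F2524
G1 X42.68 Y84.16 F2524
G1 X33.40 Y84.16 F2524
G1 X25.89 Y78.71 F2524
G1 X23.02 Y69.88 F2524
G1 X25.89 Y61.05 F2524
G1 X33.40 Y55.60 F2524
G1 X42.68 Y55.60 F2524
G1 X50.19 Y61.05 F2524
G1 X53.06 Y69.88 F2524
M5
G0 X0.00 Y0.00

viewBox `0 0 140.40 87.93` with mm width/height → 1 unit = 1 mm. Flip: y_m = 87.93 − y_svg.

**Shape 1** — `<path>` quadratic bezier, stroke `#ff00ff` → engrave (S174, F2524). Control points (SVG): P0=(39.13,36.05), P1=(60.33,48.96), P2=(117.23,65.86); sampled at t=k/5. Machine vertices: (39.13,51.88) → (49.04,46.56) → (61.80,40.91) → (77.42,34.95) → (95.90,28.67) → (117.23,22.07). Open path.

**Shape 2** — `<path>` open polyline, stroke `#ff8800` → cut (S926, F952). Machine vertices: (102.80,59.87) → (7.78,14.61) → (81.38,23.00). Open path.

**Shape 3** — `<path>` cubic bezier, stroke `#ff00ff` → engrave (S174, F2524). Control points (SVG): P0=(115.29,74.28), P1=(120.41,93.25), P2=(99.84,30.77), P3=(85.20,50.31); sampled at t=k/5. Machine vertices: (115.29,13.65) → (115.53,10.73) → (111.13,19.52) → (103.59,32.16) → (94.44,40.81) → (85.20,37.62). Open path.

**Shape 4** — `<path>` quadratic bezier, stroke `#ff8800` → cut (S926, F952). Control points (SVG): P0=(94.82,35.47), P1=(64.32,-5.89), P2=(52.87,18.90); sampled at t=k/5. Machine vertices: (94.82,52.46) → (83.38,66.36) → (73.47,74.96) → (65.08,78.28) → (58.21,76.30) → (52.87,69.03). Open path.

**Shape 5** — `<path>` rectangle, stroke `#ff8800` → cut (S926, F952). Machine vertices: (42.17,50.05) → (59.44,50.05) → (59.44,28.79) → (42.17,28.79) → (42.17,50.05). Closed: final G1 returns to the first vertex.

**Shape 6** — `<line>` line segment, stroke `#ff8800` → cut (S926, F952). Machine vertices: (106.66,9.59) → (76.03,28.16). Open path.

**Shape 7** — `<path>` cubic bezier, stroke `#ff00ff` → engrave (S174, F2524). Control points (SVG): P0=(27.94,49.90), P1=(40.37,51.82), P2=(11.30,21.25), P3=(27.48,35.95); sampled at t=k/5. Machine vertices: (27.94,38.03) → (31.11,40.15) → (28.49,46.34) → (24.23,52.87) → (22.51,55.99) → (27.48,51.98). Open path.

**Shape 8** — `<circle>` circle, stroke `#ff00ff` → engrave (S174, F2524). Machine vertices: (53.06,69.88) → (50.19,78.71) → (42.68,84.16) → (33.40,84.16) → (25.89,78.71) → (23.02,69.88) → (25.89,61.05) → (33.40,55.60) → (42.68,55.60) → (50.19,61.05) → (53.06,69.88). Closed: final G1 returns to the first vertex.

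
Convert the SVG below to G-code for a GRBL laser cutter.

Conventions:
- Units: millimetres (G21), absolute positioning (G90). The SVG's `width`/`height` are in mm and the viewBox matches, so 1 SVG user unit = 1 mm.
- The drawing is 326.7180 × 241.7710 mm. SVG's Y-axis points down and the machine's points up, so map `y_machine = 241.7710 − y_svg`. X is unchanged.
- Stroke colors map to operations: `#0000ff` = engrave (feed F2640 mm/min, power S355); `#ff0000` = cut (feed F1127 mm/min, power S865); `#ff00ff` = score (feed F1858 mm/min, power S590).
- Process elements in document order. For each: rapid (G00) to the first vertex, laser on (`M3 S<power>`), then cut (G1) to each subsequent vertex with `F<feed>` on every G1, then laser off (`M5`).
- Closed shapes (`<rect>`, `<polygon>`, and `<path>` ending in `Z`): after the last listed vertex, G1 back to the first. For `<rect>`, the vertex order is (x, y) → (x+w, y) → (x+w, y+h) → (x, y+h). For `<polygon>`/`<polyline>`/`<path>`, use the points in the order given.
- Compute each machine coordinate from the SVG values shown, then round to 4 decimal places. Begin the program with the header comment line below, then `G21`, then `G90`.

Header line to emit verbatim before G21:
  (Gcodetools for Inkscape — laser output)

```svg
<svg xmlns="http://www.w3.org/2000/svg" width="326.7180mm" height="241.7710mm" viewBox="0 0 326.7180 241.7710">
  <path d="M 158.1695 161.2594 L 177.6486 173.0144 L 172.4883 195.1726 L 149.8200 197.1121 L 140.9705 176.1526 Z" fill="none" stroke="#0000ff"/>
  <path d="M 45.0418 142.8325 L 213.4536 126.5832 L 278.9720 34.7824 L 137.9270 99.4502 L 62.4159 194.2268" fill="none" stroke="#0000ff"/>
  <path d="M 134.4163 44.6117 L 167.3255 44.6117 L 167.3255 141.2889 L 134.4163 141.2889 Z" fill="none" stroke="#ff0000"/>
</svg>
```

(Gcodetools for Inkscape — laser output)
G21
G90
G00 X158.1695 Y80.5116
M3 S355
G1 X177.6486 Y68.7566 F2640
G1 X172.4883 Y46.5984 F2640
G1 X149.8200 Y44.6589 F2640
G1 X140.9705 Y65.6184 F2640
G1 X158.1695 Y80.5116 F2640
M5
G00 X45.0418 Y98.9385
M3 S355
G1 X213.4536 Y115.1878 F2640
G1 X278.9720 Y206.9886 F2640
G1 X137.9270 Y142.3208 F2640
G1 X62.4159 Y47.5442 F2640
M5
G00 X134.4163 Y197.1593
M3 S865
G1 X167.3255 Y197.1593 F1127
G1 X167.3255 Y100.4821 F1127
G1 X134.4163 Y100.4821 F1127
G1 X134.4163 Y197.1593 F1127
M5

viewBox `0 0 326.7180 241.7710` with mm width/height → 1 unit = 1 mm. Flip: y_m = 241.7710 − y_svg.

**Shape 1** — `<path>` regular polygon, stroke `#0000ff` → engrave (S355, F2640). Machine vertices: (158.1695,80.5116) → (177.6486,68.7566) → (172.4883,46.5984) → (149.8200,44.6589) → (140.9705,65.6184) → (158.1695,80.5116). Closed: final G1 returns to the first vertex.

**Shape 2** — `<path>` open polyline, stroke `#0000ff` → engrave (S355, F2640). Machine vertices: (45.0418,98.9385) → (213.4536,115.1878) → (278.9720,206.9886) → (137.9270,142.3208) → (62.4159,47.5442). Open path.

**Shape 3** — `<path>` rectangle, stroke `#ff0000` → cut (S865, F1127). Machine vertices: (134.4163,197.1593) → (167.3255,197.1593) → (167.3255,100.4821) → (134.4163,100.4821) → (134.4163,197.1593). Closed: final G1 returns to the first vertex.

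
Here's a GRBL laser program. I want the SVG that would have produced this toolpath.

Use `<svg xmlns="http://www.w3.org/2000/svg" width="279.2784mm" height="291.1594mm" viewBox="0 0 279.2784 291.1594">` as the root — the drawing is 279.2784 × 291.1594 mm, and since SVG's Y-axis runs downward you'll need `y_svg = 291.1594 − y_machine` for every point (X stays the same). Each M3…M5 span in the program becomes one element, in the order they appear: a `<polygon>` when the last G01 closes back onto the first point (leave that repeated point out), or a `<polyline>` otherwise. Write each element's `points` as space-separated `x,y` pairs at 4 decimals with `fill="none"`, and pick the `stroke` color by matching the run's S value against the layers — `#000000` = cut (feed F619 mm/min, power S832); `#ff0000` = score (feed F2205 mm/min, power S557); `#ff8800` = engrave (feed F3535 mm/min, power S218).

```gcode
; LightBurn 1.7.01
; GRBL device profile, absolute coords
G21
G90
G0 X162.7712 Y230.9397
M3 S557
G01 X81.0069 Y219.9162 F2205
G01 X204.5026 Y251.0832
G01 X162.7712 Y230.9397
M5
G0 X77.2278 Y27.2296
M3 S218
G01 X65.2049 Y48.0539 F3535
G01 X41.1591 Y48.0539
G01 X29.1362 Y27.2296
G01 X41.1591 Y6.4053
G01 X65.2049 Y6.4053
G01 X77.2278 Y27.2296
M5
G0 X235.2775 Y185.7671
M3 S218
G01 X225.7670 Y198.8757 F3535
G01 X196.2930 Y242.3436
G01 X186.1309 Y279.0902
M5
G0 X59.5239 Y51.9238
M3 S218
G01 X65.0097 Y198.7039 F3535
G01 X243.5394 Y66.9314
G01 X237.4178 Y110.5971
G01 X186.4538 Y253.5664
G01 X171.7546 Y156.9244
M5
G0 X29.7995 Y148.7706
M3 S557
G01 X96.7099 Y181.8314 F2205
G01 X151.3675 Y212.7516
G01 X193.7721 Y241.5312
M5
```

Machine Y-up, SVG Y-down with viewBox height 291.1594, so y_svg = 291.1594 − y_machine; X carries over.

Run 1: power S557 maps to stroke `#ff0000` (score). The run returns to its start, so emit a `<polygon>` with points (Y-flipped): 162.7712,60.2197 81.0069,71.2432 204.5026,40.0762.

Run 2: the run's S218 means `#ff8800` (engrave). The run returns to its start, so emit a `<polygon>` with points (Y-flipped): 77.2278,263.9298 65.2049,243.1055 41.1591,243.1055 29.1362,263.9298 41.1591,284.7541 65.2049,284.7541.

Run 3: power S218 maps to stroke `#ff8800` (engrave). The run is open, so emit a `<polyline>` with points (Y-flipped): 235.2775,105.3923 225.7670,92.2837 196.2930,48.8158 186.1309,12.0692.

Run 4: power S218 maps to stroke `#ff8800` (engrave). The run is open, so emit a `<polyline>` with points (Y-flipped): 59.5239,239.2356 65.0097,92.4555 243.5394,224.2280 237.4178,180.5623 186.4538,37.5930 171.7546,134.2350.

Run 5: the run's S557 means `#ff0000` (score). The run is open, so emit a `<polyline>` with points (Y-flipped): 29.7995,142.3888 96.7099,109.3280 151.3675,78.4078 193.7721,49.6282.

<svg xmlns="http://www.w3.org/2000/svg" width="279.2784mm" height="291.1594mm" viewBox="0 0 279.2784 291.1594">
  <polygon points="162.7712,60.2197 81.0069,71.2432 204.5026,40.0762" fill="none" stroke="#ff0000"/>
  <polygon points="77.2278,263.9298 65.2049,243.1055 41.1591,243.1055 29.1362,263.9298 41.1591,284.7541 65.2049,284.7541" fill="none" stroke="#ff8800"/>
  <polyline points="235.2775,105.3923 225.7670,92.2837 196.2930,48.8158 186.1309,12.0692" fill="none" stroke="#ff8800"/>
  <polyline points="59.5239,239.2356 65.0097,92.4555 243.5394,224.2280 237.4178,180.5623 186.4538,37.5930 171.7546,134.2350" fill="none" stroke="#ff8800"/>
  <polyline points="29.7995,142.3888 96.7099,109.3280 151.3675,78.4078 193.7721,49.6282" fill="none" stroke="#ff0000"/>
</svg>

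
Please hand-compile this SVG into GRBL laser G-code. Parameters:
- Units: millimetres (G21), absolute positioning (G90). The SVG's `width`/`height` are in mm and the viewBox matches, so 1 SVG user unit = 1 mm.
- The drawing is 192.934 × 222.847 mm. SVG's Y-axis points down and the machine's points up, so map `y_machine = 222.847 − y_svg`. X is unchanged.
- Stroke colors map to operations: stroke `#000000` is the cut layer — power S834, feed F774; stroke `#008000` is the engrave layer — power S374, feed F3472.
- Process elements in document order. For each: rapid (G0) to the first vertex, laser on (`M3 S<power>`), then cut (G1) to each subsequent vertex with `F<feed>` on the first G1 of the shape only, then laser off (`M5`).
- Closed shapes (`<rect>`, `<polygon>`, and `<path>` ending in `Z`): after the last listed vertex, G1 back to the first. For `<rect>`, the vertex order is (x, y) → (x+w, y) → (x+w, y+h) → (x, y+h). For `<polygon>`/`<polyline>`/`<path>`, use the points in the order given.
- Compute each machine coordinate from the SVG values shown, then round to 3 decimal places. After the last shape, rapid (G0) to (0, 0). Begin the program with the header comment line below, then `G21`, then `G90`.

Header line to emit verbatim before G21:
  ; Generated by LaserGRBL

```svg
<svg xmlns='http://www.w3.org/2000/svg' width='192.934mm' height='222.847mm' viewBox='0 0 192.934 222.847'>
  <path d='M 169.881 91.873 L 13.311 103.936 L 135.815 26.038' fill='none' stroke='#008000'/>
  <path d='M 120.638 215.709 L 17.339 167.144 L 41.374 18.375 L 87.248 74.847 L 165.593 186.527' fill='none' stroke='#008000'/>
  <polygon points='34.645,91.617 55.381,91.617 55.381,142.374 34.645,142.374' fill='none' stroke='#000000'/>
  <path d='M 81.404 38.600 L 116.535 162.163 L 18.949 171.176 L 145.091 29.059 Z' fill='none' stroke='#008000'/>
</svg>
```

; Generated by LaserGRBL
G21
G90
G0 X169.881 Y130.974
M3 S374
G1 X13.311 Y118.911 F3472
G1 X135.815 Y196.809
M5
G0 X120.638 Y7.138
M3 S374
G1 X17.339 Y55.703 F3472
G1 X41.374 Y204.472
G1 X87.248 Y148.000
G1 X165.593 Y36.320
M5
G0 X34.645 Y131.230
M3 S834
G1 X55.381 Y131.230 F774
G1 X55.381 Y80.473
G1 X34.645 Y80.473
G1 X34.645 Y131.230
M5
G0 X81.404 Y184.247
M3 S374
G1 X116.535 Y60.684 F3472
G1 X18.949 Y51.671
G1 X145.091 Y193.788
G1 X81.404 Y184.247
M5
G0 X0.000 Y0.000

1 u = 1 mm; y_m = 222.847 − y.

[1] `<path>` open polyline, #008000→engrave S374 F3472: (169.881,130.974) → (13.311,118.911) → (135.815,196.809)

[2] `<path>` open polyline, #008000→engrave S374 F3472: (120.638,7.138) → (17.339,55.703) → (41.374,204.472) → (87.248,148.000) → (165.593,36.320)

[3] `<polygon>` rectangle, #000000→cut S834 F774: (34.645,131.230) → (55.381,131.230) → (55.381,80.473) → (34.645,80.473) → (34.645,131.230) (closed)

[4] `<path>` closed polygon, #008000→engrave S374 F3472: (81.404,184.247) → (116.535,60.684) → (18.949,51.671) → (145.091,193.788) → (81.404,184.247) (closed)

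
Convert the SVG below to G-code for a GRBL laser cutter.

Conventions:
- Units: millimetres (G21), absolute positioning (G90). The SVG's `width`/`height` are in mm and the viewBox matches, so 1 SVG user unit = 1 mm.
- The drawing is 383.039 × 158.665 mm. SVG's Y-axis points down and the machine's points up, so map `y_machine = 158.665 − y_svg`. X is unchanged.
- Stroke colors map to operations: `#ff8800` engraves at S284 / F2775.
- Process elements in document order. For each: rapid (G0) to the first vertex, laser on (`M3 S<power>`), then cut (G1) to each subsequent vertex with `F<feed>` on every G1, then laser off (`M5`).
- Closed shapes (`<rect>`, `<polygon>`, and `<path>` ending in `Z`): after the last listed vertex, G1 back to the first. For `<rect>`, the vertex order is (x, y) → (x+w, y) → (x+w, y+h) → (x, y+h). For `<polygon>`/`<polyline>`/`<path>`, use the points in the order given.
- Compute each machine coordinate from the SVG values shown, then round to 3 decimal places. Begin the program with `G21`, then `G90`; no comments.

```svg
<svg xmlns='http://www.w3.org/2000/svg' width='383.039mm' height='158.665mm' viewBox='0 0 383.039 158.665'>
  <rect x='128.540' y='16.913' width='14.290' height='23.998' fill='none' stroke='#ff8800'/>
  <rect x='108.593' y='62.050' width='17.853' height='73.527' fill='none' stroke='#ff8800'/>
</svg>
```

G21
G90
G0 X128.540 Y141.752
M3 S284
G1 X142.830 Y141.752 F2775
G1 X142.830 Y117.754 F2775
G1 X128.540 Y117.754 F2775
G1 X128.540 Y141.752 F2775
M5
G0 X108.593 Y96.615
M3 S284
G1 X126.446 Y96.615 F2775
G1 X126.446 Y23.088 F2775
G1 X108.593 Y23.088 F2775
G1 X108.593 Y96.615 F2775
M5

Since the viewBox matches the mm dimensions, user units are millimetres directly. The only transform is the Y-flip y_m = 158.665 − y_svg.

Shape 1 is a rectangle drawn with `<rect>`. Its stroke #ff8800 means engrave at S284, F2775. After flipping Y the toolpath is (128.540,141.752) → (142.830,141.752) → (142.830,117.754) → (128.540,117.754) → (128.540,141.752), returning to the start.

Shape 2 is a rectangle drawn with `<rect>`. Its stroke #ff8800 means engrave at S284, F2775. After flipping Y the toolpath is (108.593,96.615) → (126.446,96.615) → (126.446,23.088) → (108.593,23.088) → (108.593,96.615), returning to the start.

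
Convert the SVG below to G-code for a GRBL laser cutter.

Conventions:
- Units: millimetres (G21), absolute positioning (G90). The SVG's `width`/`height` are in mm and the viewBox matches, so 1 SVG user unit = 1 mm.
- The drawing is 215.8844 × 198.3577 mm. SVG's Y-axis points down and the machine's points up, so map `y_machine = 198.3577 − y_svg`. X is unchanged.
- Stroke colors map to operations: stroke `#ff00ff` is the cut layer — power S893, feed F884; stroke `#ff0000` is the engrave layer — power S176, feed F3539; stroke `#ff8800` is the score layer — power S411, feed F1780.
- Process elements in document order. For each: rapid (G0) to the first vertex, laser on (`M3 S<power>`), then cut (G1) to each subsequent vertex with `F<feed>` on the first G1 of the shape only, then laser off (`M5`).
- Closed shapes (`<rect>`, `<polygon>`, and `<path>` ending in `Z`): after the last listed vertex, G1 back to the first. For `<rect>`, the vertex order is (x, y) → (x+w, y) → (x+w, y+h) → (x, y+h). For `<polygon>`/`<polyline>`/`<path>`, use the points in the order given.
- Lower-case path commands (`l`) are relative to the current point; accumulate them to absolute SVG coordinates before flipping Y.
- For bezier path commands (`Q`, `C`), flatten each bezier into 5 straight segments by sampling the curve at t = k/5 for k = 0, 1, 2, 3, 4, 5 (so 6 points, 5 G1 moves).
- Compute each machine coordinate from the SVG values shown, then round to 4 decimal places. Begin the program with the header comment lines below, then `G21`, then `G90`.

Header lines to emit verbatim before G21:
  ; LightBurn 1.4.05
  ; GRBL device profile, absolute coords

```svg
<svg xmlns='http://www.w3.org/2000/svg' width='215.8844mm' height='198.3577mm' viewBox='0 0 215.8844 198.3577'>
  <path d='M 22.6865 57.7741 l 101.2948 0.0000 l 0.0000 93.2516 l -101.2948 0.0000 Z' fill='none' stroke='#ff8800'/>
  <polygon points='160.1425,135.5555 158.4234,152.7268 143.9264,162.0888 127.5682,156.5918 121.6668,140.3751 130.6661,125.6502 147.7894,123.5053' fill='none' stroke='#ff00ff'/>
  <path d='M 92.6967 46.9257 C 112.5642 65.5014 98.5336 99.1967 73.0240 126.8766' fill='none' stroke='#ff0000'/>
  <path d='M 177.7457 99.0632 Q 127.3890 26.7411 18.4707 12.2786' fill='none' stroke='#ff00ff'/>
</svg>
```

Since the viewBox matches the mm dimensions, user units are millimetres directly. The only transform is the Y-flip y_m = 198.3577 − y_svg.

Shape 1 is a rectangle drawn with `<path>`. Its stroke #ff8800 means score at S411, F1780. After flipping Y the toolpath is (22.6865,140.5836) → (123.9813,140.5836) → (123.9813,47.3320) → (22.6865,47.3320) → (22.6865,140.5836), returning to the start.

Shape 2 is a regular polygon drawn with `<polygon>`. Its stroke #ff00ff means cut at S893, F884. After flipping Y the toolpath is (160.1425,62.8022) → (158.4234,45.6309) → (143.9264,36.2689) → (127.5682,41.7659) → (121.6668,57.9826) → (130.6661,72.7075) → (147.7894,74.8524) → (160.1425,62.8022), returning to the start.

Shape 3 is a cubic bezier drawn with `<path>`. Its stroke #ff0000 means engrave at S176, F3539. After flipping Y the toolpath is (92.6967,151.4320) → (100.7288,138.6413) → (101.7014,123.2364) → (96.6908,106.2317) → (86.7729,88.6418) → (73.0240,71.4811).

Shape 4 is a quadratic bezier drawn with `<path>`. Its stroke #ff00ff means cut at S893, F884. After flipping Y the toolpath is (177.7457,99.2945) → (155.2606,125.9090) → (128.0905,147.8946) → (96.2355,165.2516) → (59.6956,177.9797) → (18.4707,186.0791).

; LightBurn 1.4.05
; GRBL device profile, absolute coords
G21
G90
G0 X22.6865 Y140.5836
M3 S411
G1 X123.9813 Y140.5836 F1780
G1 X123.9813 Y47.3320
G1 X22.6865 Y47.3320
G1 X22.6865 Y140.5836
M5
G0 X160.1425 Y62.8022
M3 S893
G1 X158.4234 Y45.6309 F884
G1 X143.9264 Y36.2689
G1 X127.5682 Y41.7659
G1 X121.6668 Y57.9826
G1 X130.6661 Y72.7075
G1 X147.7894 Y74.8524
G1 X160.1425 Y62.8022
M5
G0 X92.6967 Y151.4320
M3 S176
G1 X100.7288 Y138.6413 F3539
G1 X101.7014 Y123.2364
G1 X96.6908 Y106.2317
G1 X86.7729 Y88.6418
G1 X73.0240 Y71.4811
M5
G0 X177.7457 Y99.2945
M3 S893
G1 X155.2606 Y125.9090 F884
G1 X128.0905 Y147.8946
G1 X96.2355 Y165.2516
G1 X59.6956 Y177.9797
G1 X18.4707 Y186.0791
M5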